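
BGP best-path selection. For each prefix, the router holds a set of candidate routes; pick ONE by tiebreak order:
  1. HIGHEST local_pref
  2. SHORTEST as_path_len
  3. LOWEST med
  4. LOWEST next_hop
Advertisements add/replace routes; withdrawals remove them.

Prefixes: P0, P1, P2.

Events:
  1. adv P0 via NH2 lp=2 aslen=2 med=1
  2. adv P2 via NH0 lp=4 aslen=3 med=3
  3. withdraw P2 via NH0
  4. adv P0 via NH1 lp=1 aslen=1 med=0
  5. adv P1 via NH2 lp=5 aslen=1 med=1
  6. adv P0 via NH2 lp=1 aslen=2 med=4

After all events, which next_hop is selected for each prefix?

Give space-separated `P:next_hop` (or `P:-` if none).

Op 1: best P0=NH2 P1=- P2=-
Op 2: best P0=NH2 P1=- P2=NH0
Op 3: best P0=NH2 P1=- P2=-
Op 4: best P0=NH2 P1=- P2=-
Op 5: best P0=NH2 P1=NH2 P2=-
Op 6: best P0=NH1 P1=NH2 P2=-

Answer: P0:NH1 P1:NH2 P2:-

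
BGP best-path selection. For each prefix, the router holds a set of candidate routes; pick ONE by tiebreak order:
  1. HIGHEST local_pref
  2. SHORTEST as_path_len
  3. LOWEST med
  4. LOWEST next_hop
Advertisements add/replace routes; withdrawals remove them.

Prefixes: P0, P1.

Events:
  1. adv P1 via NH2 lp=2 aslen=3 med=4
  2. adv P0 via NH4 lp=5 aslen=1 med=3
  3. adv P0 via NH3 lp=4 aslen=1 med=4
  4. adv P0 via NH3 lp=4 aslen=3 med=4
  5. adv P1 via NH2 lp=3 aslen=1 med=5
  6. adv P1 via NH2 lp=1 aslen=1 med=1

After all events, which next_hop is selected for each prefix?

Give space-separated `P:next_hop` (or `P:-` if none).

Answer: P0:NH4 P1:NH2

Derivation:
Op 1: best P0=- P1=NH2
Op 2: best P0=NH4 P1=NH2
Op 3: best P0=NH4 P1=NH2
Op 4: best P0=NH4 P1=NH2
Op 5: best P0=NH4 P1=NH2
Op 6: best P0=NH4 P1=NH2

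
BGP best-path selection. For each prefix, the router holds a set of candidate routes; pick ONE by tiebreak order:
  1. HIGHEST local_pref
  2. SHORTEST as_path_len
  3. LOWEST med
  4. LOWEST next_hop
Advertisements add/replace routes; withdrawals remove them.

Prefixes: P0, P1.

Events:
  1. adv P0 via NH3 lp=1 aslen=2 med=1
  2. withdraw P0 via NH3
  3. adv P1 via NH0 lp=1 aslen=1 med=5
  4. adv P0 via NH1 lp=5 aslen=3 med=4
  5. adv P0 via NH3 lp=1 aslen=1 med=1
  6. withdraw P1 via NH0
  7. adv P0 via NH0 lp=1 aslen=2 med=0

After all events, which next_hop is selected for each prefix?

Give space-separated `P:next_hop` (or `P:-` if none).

Answer: P0:NH1 P1:-

Derivation:
Op 1: best P0=NH3 P1=-
Op 2: best P0=- P1=-
Op 3: best P0=- P1=NH0
Op 4: best P0=NH1 P1=NH0
Op 5: best P0=NH1 P1=NH0
Op 6: best P0=NH1 P1=-
Op 7: best P0=NH1 P1=-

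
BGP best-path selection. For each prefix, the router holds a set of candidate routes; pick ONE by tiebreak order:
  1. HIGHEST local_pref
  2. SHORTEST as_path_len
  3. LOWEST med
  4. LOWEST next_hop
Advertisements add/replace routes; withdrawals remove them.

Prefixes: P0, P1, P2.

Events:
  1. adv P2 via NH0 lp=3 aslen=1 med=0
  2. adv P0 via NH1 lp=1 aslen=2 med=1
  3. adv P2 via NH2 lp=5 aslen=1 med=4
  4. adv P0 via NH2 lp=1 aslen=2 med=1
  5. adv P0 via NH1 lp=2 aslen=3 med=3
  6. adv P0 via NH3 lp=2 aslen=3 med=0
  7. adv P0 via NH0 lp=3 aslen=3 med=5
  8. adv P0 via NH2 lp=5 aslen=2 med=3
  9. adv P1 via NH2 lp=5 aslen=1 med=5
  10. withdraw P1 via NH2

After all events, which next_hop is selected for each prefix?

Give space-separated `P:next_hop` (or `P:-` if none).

Answer: P0:NH2 P1:- P2:NH2

Derivation:
Op 1: best P0=- P1=- P2=NH0
Op 2: best P0=NH1 P1=- P2=NH0
Op 3: best P0=NH1 P1=- P2=NH2
Op 4: best P0=NH1 P1=- P2=NH2
Op 5: best P0=NH1 P1=- P2=NH2
Op 6: best P0=NH3 P1=- P2=NH2
Op 7: best P0=NH0 P1=- P2=NH2
Op 8: best P0=NH2 P1=- P2=NH2
Op 9: best P0=NH2 P1=NH2 P2=NH2
Op 10: best P0=NH2 P1=- P2=NH2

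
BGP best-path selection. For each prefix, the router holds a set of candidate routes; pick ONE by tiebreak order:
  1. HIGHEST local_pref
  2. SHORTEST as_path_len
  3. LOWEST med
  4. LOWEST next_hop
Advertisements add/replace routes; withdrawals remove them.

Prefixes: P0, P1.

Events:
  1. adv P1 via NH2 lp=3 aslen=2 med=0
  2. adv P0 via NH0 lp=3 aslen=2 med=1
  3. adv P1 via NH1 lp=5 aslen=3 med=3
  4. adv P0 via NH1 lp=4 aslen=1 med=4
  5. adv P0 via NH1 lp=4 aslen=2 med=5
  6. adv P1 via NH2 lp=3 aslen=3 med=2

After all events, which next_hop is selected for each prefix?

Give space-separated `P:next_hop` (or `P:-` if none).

Answer: P0:NH1 P1:NH1

Derivation:
Op 1: best P0=- P1=NH2
Op 2: best P0=NH0 P1=NH2
Op 3: best P0=NH0 P1=NH1
Op 4: best P0=NH1 P1=NH1
Op 5: best P0=NH1 P1=NH1
Op 6: best P0=NH1 P1=NH1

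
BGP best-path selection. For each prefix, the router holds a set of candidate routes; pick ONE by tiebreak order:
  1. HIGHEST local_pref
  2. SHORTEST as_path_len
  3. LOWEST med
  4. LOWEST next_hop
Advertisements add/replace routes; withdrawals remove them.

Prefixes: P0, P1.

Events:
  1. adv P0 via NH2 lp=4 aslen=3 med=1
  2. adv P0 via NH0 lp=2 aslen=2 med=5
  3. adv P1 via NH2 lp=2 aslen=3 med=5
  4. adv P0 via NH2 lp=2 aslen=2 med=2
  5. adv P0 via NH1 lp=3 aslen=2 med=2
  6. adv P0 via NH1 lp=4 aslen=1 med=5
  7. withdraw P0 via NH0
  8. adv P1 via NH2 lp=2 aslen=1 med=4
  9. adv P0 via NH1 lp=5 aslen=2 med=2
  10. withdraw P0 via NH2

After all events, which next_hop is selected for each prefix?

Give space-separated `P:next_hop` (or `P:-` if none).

Op 1: best P0=NH2 P1=-
Op 2: best P0=NH2 P1=-
Op 3: best P0=NH2 P1=NH2
Op 4: best P0=NH2 P1=NH2
Op 5: best P0=NH1 P1=NH2
Op 6: best P0=NH1 P1=NH2
Op 7: best P0=NH1 P1=NH2
Op 8: best P0=NH1 P1=NH2
Op 9: best P0=NH1 P1=NH2
Op 10: best P0=NH1 P1=NH2

Answer: P0:NH1 P1:NH2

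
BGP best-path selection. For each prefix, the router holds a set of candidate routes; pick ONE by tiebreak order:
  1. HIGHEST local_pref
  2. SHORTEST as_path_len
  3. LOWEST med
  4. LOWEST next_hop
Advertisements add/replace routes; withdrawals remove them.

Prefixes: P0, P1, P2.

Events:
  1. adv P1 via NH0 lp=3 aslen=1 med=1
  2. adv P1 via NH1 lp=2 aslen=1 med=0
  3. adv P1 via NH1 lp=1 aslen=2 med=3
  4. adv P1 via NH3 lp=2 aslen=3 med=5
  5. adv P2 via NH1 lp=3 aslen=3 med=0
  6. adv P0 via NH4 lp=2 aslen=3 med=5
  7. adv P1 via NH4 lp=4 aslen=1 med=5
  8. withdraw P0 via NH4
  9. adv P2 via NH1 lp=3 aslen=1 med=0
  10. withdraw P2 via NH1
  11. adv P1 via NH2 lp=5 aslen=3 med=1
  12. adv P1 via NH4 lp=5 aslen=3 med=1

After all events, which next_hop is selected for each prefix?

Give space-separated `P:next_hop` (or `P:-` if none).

Answer: P0:- P1:NH2 P2:-

Derivation:
Op 1: best P0=- P1=NH0 P2=-
Op 2: best P0=- P1=NH0 P2=-
Op 3: best P0=- P1=NH0 P2=-
Op 4: best P0=- P1=NH0 P2=-
Op 5: best P0=- P1=NH0 P2=NH1
Op 6: best P0=NH4 P1=NH0 P2=NH1
Op 7: best P0=NH4 P1=NH4 P2=NH1
Op 8: best P0=- P1=NH4 P2=NH1
Op 9: best P0=- P1=NH4 P2=NH1
Op 10: best P0=- P1=NH4 P2=-
Op 11: best P0=- P1=NH2 P2=-
Op 12: best P0=- P1=NH2 P2=-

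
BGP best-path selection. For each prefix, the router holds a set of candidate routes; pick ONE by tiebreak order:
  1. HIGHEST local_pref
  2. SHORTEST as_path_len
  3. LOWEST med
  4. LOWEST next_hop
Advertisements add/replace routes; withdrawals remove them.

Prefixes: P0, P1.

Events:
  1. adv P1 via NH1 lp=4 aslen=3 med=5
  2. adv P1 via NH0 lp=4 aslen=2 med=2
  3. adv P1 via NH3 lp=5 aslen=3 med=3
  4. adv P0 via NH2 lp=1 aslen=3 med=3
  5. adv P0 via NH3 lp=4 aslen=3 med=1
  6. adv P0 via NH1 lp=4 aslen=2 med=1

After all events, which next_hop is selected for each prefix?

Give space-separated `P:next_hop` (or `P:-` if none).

Answer: P0:NH1 P1:NH3

Derivation:
Op 1: best P0=- P1=NH1
Op 2: best P0=- P1=NH0
Op 3: best P0=- P1=NH3
Op 4: best P0=NH2 P1=NH3
Op 5: best P0=NH3 P1=NH3
Op 6: best P0=NH1 P1=NH3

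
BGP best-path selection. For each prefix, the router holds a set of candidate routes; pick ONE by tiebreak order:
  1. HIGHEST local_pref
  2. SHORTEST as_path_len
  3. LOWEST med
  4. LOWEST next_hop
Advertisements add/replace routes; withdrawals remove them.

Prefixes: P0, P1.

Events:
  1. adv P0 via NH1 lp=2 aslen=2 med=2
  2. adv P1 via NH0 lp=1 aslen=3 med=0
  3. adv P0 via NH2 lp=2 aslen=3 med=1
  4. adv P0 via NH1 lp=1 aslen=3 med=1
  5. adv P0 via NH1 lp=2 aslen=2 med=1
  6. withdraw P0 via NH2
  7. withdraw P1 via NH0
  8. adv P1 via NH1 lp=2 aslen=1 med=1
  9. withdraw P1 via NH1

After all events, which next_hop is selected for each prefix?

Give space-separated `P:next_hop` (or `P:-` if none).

Answer: P0:NH1 P1:-

Derivation:
Op 1: best P0=NH1 P1=-
Op 2: best P0=NH1 P1=NH0
Op 3: best P0=NH1 P1=NH0
Op 4: best P0=NH2 P1=NH0
Op 5: best P0=NH1 P1=NH0
Op 6: best P0=NH1 P1=NH0
Op 7: best P0=NH1 P1=-
Op 8: best P0=NH1 P1=NH1
Op 9: best P0=NH1 P1=-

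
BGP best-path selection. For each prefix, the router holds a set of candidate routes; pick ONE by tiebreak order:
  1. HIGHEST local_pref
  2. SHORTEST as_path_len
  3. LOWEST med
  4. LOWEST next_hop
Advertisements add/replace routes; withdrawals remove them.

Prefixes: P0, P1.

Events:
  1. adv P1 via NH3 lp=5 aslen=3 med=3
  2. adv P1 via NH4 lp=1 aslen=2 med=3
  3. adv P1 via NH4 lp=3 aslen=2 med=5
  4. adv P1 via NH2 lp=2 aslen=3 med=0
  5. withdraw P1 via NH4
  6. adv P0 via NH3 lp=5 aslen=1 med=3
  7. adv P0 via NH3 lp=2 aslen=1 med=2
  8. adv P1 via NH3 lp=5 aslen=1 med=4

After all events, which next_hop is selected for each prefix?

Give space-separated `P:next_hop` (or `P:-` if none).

Op 1: best P0=- P1=NH3
Op 2: best P0=- P1=NH3
Op 3: best P0=- P1=NH3
Op 4: best P0=- P1=NH3
Op 5: best P0=- P1=NH3
Op 6: best P0=NH3 P1=NH3
Op 7: best P0=NH3 P1=NH3
Op 8: best P0=NH3 P1=NH3

Answer: P0:NH3 P1:NH3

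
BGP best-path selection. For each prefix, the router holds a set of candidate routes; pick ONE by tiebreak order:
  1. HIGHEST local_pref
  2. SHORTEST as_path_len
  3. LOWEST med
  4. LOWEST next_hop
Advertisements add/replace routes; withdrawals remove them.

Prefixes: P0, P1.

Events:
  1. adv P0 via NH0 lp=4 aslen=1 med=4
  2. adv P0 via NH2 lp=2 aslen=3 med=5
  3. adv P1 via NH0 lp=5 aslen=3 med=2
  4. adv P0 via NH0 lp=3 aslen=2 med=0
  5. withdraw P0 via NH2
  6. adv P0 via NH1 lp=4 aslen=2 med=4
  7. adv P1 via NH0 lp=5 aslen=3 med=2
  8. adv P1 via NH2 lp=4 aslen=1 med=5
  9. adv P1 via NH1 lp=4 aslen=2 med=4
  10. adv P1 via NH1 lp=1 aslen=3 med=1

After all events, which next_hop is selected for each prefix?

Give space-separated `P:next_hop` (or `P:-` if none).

Answer: P0:NH1 P1:NH0

Derivation:
Op 1: best P0=NH0 P1=-
Op 2: best P0=NH0 P1=-
Op 3: best P0=NH0 P1=NH0
Op 4: best P0=NH0 P1=NH0
Op 5: best P0=NH0 P1=NH0
Op 6: best P0=NH1 P1=NH0
Op 7: best P0=NH1 P1=NH0
Op 8: best P0=NH1 P1=NH0
Op 9: best P0=NH1 P1=NH0
Op 10: best P0=NH1 P1=NH0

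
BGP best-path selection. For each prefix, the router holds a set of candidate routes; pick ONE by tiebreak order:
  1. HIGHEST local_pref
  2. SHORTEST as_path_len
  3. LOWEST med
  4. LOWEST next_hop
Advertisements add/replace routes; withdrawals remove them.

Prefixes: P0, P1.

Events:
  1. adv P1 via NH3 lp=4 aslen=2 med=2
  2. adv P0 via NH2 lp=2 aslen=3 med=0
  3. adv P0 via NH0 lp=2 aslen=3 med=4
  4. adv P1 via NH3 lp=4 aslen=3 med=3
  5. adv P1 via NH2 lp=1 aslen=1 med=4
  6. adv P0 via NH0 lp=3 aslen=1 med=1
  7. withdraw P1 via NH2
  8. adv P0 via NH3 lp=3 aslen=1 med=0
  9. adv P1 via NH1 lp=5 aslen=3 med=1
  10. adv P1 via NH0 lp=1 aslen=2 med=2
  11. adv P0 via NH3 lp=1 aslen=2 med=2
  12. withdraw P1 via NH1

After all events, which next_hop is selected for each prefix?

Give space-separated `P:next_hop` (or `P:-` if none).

Answer: P0:NH0 P1:NH3

Derivation:
Op 1: best P0=- P1=NH3
Op 2: best P0=NH2 P1=NH3
Op 3: best P0=NH2 P1=NH3
Op 4: best P0=NH2 P1=NH3
Op 5: best P0=NH2 P1=NH3
Op 6: best P0=NH0 P1=NH3
Op 7: best P0=NH0 P1=NH3
Op 8: best P0=NH3 P1=NH3
Op 9: best P0=NH3 P1=NH1
Op 10: best P0=NH3 P1=NH1
Op 11: best P0=NH0 P1=NH1
Op 12: best P0=NH0 P1=NH3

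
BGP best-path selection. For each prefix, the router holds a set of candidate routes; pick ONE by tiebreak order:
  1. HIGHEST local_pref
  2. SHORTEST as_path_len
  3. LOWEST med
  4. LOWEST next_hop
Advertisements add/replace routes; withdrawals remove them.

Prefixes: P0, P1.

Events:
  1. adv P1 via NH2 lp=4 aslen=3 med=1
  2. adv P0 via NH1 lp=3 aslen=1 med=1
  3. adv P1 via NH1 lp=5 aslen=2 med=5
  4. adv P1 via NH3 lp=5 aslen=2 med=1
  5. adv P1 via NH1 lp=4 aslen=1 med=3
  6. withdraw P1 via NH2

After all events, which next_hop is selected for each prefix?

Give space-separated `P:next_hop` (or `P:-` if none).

Op 1: best P0=- P1=NH2
Op 2: best P0=NH1 P1=NH2
Op 3: best P0=NH1 P1=NH1
Op 4: best P0=NH1 P1=NH3
Op 5: best P0=NH1 P1=NH3
Op 6: best P0=NH1 P1=NH3

Answer: P0:NH1 P1:NH3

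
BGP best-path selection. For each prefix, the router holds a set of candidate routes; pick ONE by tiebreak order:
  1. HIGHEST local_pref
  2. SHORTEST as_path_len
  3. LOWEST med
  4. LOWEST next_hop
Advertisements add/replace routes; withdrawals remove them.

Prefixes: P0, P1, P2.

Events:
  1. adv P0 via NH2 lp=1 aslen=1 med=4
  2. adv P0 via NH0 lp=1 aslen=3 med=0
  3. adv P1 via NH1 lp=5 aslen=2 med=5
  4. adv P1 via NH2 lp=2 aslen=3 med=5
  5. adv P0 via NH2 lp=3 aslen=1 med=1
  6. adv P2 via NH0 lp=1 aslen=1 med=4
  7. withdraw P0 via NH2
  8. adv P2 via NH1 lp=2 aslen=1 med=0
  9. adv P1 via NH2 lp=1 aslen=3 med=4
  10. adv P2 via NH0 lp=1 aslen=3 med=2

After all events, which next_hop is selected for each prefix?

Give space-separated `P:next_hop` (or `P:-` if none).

Answer: P0:NH0 P1:NH1 P2:NH1

Derivation:
Op 1: best P0=NH2 P1=- P2=-
Op 2: best P0=NH2 P1=- P2=-
Op 3: best P0=NH2 P1=NH1 P2=-
Op 4: best P0=NH2 P1=NH1 P2=-
Op 5: best P0=NH2 P1=NH1 P2=-
Op 6: best P0=NH2 P1=NH1 P2=NH0
Op 7: best P0=NH0 P1=NH1 P2=NH0
Op 8: best P0=NH0 P1=NH1 P2=NH1
Op 9: best P0=NH0 P1=NH1 P2=NH1
Op 10: best P0=NH0 P1=NH1 P2=NH1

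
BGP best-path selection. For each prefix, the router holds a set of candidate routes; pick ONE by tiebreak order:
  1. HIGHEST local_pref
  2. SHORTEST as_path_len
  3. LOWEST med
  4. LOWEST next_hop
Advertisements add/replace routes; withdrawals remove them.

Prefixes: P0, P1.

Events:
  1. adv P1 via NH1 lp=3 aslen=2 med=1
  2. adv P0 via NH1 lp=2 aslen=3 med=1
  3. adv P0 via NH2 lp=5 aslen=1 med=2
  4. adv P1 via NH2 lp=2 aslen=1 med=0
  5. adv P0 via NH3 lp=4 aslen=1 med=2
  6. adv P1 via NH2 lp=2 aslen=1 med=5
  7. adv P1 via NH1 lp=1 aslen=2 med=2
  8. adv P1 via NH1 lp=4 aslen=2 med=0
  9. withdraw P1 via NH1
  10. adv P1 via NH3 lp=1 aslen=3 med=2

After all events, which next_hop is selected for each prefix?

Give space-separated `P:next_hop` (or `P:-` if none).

Answer: P0:NH2 P1:NH2

Derivation:
Op 1: best P0=- P1=NH1
Op 2: best P0=NH1 P1=NH1
Op 3: best P0=NH2 P1=NH1
Op 4: best P0=NH2 P1=NH1
Op 5: best P0=NH2 P1=NH1
Op 6: best P0=NH2 P1=NH1
Op 7: best P0=NH2 P1=NH2
Op 8: best P0=NH2 P1=NH1
Op 9: best P0=NH2 P1=NH2
Op 10: best P0=NH2 P1=NH2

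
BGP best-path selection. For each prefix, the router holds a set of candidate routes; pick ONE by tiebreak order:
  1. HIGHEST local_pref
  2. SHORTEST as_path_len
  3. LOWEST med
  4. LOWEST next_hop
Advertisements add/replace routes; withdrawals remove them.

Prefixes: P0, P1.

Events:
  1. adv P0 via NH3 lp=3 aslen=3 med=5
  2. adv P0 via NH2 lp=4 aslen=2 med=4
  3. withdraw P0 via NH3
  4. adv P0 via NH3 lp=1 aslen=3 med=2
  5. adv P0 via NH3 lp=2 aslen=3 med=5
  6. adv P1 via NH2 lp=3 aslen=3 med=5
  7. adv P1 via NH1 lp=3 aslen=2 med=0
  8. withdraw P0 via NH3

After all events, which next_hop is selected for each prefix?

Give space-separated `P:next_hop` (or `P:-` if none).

Answer: P0:NH2 P1:NH1

Derivation:
Op 1: best P0=NH3 P1=-
Op 2: best P0=NH2 P1=-
Op 3: best P0=NH2 P1=-
Op 4: best P0=NH2 P1=-
Op 5: best P0=NH2 P1=-
Op 6: best P0=NH2 P1=NH2
Op 7: best P0=NH2 P1=NH1
Op 8: best P0=NH2 P1=NH1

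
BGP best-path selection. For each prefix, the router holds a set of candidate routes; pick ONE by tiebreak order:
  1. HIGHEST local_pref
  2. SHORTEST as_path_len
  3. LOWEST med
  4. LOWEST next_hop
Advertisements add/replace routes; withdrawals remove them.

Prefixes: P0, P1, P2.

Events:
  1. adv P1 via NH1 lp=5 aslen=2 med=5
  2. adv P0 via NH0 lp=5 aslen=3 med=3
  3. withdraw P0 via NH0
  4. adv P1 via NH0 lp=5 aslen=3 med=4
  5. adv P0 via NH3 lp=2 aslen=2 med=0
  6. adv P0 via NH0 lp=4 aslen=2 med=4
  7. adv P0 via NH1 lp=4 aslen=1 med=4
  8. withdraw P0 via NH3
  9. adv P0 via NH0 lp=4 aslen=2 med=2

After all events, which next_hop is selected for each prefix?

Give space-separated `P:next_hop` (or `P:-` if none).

Op 1: best P0=- P1=NH1 P2=-
Op 2: best P0=NH0 P1=NH1 P2=-
Op 3: best P0=- P1=NH1 P2=-
Op 4: best P0=- P1=NH1 P2=-
Op 5: best P0=NH3 P1=NH1 P2=-
Op 6: best P0=NH0 P1=NH1 P2=-
Op 7: best P0=NH1 P1=NH1 P2=-
Op 8: best P0=NH1 P1=NH1 P2=-
Op 9: best P0=NH1 P1=NH1 P2=-

Answer: P0:NH1 P1:NH1 P2:-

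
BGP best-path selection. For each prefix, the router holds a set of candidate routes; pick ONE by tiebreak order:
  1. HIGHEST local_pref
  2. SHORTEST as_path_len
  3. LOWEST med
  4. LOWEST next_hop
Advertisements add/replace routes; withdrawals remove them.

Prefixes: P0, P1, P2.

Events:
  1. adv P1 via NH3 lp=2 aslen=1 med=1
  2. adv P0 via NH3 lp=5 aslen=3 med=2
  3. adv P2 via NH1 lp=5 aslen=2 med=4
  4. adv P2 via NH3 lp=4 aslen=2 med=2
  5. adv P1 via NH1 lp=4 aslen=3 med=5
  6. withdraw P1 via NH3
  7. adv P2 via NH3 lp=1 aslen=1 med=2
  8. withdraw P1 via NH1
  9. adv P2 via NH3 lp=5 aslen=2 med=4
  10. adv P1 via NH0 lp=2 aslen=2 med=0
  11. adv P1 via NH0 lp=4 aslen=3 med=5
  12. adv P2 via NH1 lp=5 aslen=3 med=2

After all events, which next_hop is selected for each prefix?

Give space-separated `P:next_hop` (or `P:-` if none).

Op 1: best P0=- P1=NH3 P2=-
Op 2: best P0=NH3 P1=NH3 P2=-
Op 3: best P0=NH3 P1=NH3 P2=NH1
Op 4: best P0=NH3 P1=NH3 P2=NH1
Op 5: best P0=NH3 P1=NH1 P2=NH1
Op 6: best P0=NH3 P1=NH1 P2=NH1
Op 7: best P0=NH3 P1=NH1 P2=NH1
Op 8: best P0=NH3 P1=- P2=NH1
Op 9: best P0=NH3 P1=- P2=NH1
Op 10: best P0=NH3 P1=NH0 P2=NH1
Op 11: best P0=NH3 P1=NH0 P2=NH1
Op 12: best P0=NH3 P1=NH0 P2=NH3

Answer: P0:NH3 P1:NH0 P2:NH3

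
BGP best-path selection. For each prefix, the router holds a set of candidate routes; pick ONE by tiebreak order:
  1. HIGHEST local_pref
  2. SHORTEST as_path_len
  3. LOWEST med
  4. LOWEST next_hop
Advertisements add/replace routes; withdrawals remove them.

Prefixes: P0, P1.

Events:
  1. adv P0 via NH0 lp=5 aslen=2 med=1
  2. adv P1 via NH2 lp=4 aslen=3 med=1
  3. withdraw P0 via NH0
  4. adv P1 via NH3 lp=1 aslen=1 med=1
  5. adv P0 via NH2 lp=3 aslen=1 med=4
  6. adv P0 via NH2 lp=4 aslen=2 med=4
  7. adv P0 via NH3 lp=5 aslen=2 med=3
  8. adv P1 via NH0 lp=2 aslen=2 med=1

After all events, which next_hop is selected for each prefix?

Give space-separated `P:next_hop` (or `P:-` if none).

Op 1: best P0=NH0 P1=-
Op 2: best P0=NH0 P1=NH2
Op 3: best P0=- P1=NH2
Op 4: best P0=- P1=NH2
Op 5: best P0=NH2 P1=NH2
Op 6: best P0=NH2 P1=NH2
Op 7: best P0=NH3 P1=NH2
Op 8: best P0=NH3 P1=NH2

Answer: P0:NH3 P1:NH2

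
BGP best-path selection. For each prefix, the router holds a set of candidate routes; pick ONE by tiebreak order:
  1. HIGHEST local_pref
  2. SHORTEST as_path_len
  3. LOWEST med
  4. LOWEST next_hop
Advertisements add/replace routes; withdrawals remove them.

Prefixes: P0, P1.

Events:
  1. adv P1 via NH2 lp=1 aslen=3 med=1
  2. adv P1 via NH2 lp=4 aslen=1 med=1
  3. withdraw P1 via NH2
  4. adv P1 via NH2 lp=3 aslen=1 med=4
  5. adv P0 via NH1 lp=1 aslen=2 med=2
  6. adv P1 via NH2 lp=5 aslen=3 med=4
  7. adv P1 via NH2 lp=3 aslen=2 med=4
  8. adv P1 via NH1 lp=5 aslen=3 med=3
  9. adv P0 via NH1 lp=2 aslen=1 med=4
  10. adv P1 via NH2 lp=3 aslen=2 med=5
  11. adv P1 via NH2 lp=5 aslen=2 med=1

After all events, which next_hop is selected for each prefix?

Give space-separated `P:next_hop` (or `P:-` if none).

Answer: P0:NH1 P1:NH2

Derivation:
Op 1: best P0=- P1=NH2
Op 2: best P0=- P1=NH2
Op 3: best P0=- P1=-
Op 4: best P0=- P1=NH2
Op 5: best P0=NH1 P1=NH2
Op 6: best P0=NH1 P1=NH2
Op 7: best P0=NH1 P1=NH2
Op 8: best P0=NH1 P1=NH1
Op 9: best P0=NH1 P1=NH1
Op 10: best P0=NH1 P1=NH1
Op 11: best P0=NH1 P1=NH2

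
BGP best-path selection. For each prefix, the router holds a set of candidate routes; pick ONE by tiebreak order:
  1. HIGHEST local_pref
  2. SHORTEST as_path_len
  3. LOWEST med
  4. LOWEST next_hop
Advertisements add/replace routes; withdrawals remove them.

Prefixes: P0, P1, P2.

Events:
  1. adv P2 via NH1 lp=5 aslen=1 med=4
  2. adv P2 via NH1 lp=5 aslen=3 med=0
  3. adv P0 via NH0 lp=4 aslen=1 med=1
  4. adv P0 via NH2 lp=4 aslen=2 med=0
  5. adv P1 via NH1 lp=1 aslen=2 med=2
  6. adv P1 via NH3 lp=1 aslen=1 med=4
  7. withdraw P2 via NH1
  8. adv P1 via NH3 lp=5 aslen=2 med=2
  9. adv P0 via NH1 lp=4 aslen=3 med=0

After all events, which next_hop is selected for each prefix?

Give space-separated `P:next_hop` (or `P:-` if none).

Op 1: best P0=- P1=- P2=NH1
Op 2: best P0=- P1=- P2=NH1
Op 3: best P0=NH0 P1=- P2=NH1
Op 4: best P0=NH0 P1=- P2=NH1
Op 5: best P0=NH0 P1=NH1 P2=NH1
Op 6: best P0=NH0 P1=NH3 P2=NH1
Op 7: best P0=NH0 P1=NH3 P2=-
Op 8: best P0=NH0 P1=NH3 P2=-
Op 9: best P0=NH0 P1=NH3 P2=-

Answer: P0:NH0 P1:NH3 P2:-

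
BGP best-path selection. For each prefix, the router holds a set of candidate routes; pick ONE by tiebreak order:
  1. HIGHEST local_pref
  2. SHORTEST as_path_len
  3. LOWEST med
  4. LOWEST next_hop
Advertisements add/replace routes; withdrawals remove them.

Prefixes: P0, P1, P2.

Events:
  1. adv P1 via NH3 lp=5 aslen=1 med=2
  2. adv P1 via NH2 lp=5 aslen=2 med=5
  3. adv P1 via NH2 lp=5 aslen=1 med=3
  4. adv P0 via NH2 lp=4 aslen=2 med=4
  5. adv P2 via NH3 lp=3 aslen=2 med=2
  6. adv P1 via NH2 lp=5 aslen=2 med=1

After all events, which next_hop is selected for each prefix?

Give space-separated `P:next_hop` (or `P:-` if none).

Answer: P0:NH2 P1:NH3 P2:NH3

Derivation:
Op 1: best P0=- P1=NH3 P2=-
Op 2: best P0=- P1=NH3 P2=-
Op 3: best P0=- P1=NH3 P2=-
Op 4: best P0=NH2 P1=NH3 P2=-
Op 5: best P0=NH2 P1=NH3 P2=NH3
Op 6: best P0=NH2 P1=NH3 P2=NH3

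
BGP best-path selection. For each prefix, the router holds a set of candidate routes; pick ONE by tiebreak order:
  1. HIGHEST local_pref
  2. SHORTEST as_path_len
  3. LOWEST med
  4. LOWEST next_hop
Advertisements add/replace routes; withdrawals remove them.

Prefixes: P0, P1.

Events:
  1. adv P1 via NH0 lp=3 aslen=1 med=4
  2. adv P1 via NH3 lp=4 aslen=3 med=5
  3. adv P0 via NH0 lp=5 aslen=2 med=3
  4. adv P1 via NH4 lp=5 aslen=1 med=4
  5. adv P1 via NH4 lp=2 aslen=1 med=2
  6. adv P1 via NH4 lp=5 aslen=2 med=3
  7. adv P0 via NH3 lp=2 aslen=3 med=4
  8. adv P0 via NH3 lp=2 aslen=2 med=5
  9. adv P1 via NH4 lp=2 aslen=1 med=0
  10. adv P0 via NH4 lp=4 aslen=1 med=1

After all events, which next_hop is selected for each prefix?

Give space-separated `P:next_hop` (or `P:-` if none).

Answer: P0:NH0 P1:NH3

Derivation:
Op 1: best P0=- P1=NH0
Op 2: best P0=- P1=NH3
Op 3: best P0=NH0 P1=NH3
Op 4: best P0=NH0 P1=NH4
Op 5: best P0=NH0 P1=NH3
Op 6: best P0=NH0 P1=NH4
Op 7: best P0=NH0 P1=NH4
Op 8: best P0=NH0 P1=NH4
Op 9: best P0=NH0 P1=NH3
Op 10: best P0=NH0 P1=NH3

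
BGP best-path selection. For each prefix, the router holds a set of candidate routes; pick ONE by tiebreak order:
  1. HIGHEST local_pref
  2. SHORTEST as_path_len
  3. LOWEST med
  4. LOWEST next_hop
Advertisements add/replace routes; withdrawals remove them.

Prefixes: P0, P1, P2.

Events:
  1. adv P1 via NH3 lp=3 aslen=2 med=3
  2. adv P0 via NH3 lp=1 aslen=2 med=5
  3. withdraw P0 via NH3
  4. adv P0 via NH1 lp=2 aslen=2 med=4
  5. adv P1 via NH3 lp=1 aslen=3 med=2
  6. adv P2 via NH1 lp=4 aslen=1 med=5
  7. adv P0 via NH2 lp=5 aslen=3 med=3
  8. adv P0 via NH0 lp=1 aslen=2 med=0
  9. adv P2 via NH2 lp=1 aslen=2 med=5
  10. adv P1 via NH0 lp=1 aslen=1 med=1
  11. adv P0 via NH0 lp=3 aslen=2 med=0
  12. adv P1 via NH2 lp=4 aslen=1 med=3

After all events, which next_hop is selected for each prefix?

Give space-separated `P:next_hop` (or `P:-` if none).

Op 1: best P0=- P1=NH3 P2=-
Op 2: best P0=NH3 P1=NH3 P2=-
Op 3: best P0=- P1=NH3 P2=-
Op 4: best P0=NH1 P1=NH3 P2=-
Op 5: best P0=NH1 P1=NH3 P2=-
Op 6: best P0=NH1 P1=NH3 P2=NH1
Op 7: best P0=NH2 P1=NH3 P2=NH1
Op 8: best P0=NH2 P1=NH3 P2=NH1
Op 9: best P0=NH2 P1=NH3 P2=NH1
Op 10: best P0=NH2 P1=NH0 P2=NH1
Op 11: best P0=NH2 P1=NH0 P2=NH1
Op 12: best P0=NH2 P1=NH2 P2=NH1

Answer: P0:NH2 P1:NH2 P2:NH1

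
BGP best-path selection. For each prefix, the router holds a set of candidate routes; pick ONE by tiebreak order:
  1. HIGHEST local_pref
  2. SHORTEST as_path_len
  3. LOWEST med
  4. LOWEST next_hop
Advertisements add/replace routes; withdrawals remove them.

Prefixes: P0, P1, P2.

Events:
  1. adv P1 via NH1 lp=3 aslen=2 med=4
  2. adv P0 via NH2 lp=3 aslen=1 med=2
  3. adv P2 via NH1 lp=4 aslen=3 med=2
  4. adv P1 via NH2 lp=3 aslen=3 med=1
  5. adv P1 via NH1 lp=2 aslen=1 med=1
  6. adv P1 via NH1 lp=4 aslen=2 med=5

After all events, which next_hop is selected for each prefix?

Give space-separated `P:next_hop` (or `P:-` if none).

Answer: P0:NH2 P1:NH1 P2:NH1

Derivation:
Op 1: best P0=- P1=NH1 P2=-
Op 2: best P0=NH2 P1=NH1 P2=-
Op 3: best P0=NH2 P1=NH1 P2=NH1
Op 4: best P0=NH2 P1=NH1 P2=NH1
Op 5: best P0=NH2 P1=NH2 P2=NH1
Op 6: best P0=NH2 P1=NH1 P2=NH1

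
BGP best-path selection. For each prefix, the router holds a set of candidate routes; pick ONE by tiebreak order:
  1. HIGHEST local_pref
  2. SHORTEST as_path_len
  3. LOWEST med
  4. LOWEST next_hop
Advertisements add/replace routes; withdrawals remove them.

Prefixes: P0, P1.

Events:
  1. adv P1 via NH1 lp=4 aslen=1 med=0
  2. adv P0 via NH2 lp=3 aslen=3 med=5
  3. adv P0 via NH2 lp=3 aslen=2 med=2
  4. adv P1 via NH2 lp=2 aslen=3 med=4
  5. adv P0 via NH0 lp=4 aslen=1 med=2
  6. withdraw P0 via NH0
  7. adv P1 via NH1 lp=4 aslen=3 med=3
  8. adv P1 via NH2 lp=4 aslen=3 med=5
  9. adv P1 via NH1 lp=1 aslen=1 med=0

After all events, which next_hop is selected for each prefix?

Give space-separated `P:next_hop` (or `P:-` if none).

Answer: P0:NH2 P1:NH2

Derivation:
Op 1: best P0=- P1=NH1
Op 2: best P0=NH2 P1=NH1
Op 3: best P0=NH2 P1=NH1
Op 4: best P0=NH2 P1=NH1
Op 5: best P0=NH0 P1=NH1
Op 6: best P0=NH2 P1=NH1
Op 7: best P0=NH2 P1=NH1
Op 8: best P0=NH2 P1=NH1
Op 9: best P0=NH2 P1=NH2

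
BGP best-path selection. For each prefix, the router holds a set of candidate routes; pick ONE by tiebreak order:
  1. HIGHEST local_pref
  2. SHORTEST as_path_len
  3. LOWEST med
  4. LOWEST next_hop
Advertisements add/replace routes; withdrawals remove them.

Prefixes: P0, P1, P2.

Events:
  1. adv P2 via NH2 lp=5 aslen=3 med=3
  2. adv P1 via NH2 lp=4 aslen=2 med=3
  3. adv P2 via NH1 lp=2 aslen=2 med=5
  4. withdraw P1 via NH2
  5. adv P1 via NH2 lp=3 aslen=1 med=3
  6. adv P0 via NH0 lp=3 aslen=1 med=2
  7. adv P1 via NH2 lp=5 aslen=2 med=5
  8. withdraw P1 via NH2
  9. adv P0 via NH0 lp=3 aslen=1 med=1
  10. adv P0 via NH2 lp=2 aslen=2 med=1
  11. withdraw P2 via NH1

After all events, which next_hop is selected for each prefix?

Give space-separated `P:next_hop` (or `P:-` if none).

Op 1: best P0=- P1=- P2=NH2
Op 2: best P0=- P1=NH2 P2=NH2
Op 3: best P0=- P1=NH2 P2=NH2
Op 4: best P0=- P1=- P2=NH2
Op 5: best P0=- P1=NH2 P2=NH2
Op 6: best P0=NH0 P1=NH2 P2=NH2
Op 7: best P0=NH0 P1=NH2 P2=NH2
Op 8: best P0=NH0 P1=- P2=NH2
Op 9: best P0=NH0 P1=- P2=NH2
Op 10: best P0=NH0 P1=- P2=NH2
Op 11: best P0=NH0 P1=- P2=NH2

Answer: P0:NH0 P1:- P2:NH2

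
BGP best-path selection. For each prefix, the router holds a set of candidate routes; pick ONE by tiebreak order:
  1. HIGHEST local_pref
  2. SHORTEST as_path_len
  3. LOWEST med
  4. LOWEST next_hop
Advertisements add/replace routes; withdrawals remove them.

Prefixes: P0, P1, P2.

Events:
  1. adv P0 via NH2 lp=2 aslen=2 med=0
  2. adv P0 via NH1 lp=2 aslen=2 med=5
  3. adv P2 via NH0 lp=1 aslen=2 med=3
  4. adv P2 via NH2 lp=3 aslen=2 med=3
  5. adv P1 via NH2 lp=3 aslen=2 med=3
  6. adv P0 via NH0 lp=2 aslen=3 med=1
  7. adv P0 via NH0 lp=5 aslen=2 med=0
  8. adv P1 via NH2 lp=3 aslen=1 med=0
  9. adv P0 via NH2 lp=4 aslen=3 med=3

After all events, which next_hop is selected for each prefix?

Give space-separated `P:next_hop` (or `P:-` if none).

Answer: P0:NH0 P1:NH2 P2:NH2

Derivation:
Op 1: best P0=NH2 P1=- P2=-
Op 2: best P0=NH2 P1=- P2=-
Op 3: best P0=NH2 P1=- P2=NH0
Op 4: best P0=NH2 P1=- P2=NH2
Op 5: best P0=NH2 P1=NH2 P2=NH2
Op 6: best P0=NH2 P1=NH2 P2=NH2
Op 7: best P0=NH0 P1=NH2 P2=NH2
Op 8: best P0=NH0 P1=NH2 P2=NH2
Op 9: best P0=NH0 P1=NH2 P2=NH2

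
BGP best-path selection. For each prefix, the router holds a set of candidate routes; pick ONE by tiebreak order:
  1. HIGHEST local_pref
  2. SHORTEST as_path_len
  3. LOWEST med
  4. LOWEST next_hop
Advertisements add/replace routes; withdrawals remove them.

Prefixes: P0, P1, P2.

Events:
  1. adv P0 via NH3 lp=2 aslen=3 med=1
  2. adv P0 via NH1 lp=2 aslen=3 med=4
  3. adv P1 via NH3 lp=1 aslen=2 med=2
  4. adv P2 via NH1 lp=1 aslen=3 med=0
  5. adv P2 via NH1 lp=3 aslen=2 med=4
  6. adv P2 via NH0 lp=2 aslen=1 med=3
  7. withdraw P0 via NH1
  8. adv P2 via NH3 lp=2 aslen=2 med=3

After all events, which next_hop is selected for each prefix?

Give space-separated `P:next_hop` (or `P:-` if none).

Answer: P0:NH3 P1:NH3 P2:NH1

Derivation:
Op 1: best P0=NH3 P1=- P2=-
Op 2: best P0=NH3 P1=- P2=-
Op 3: best P0=NH3 P1=NH3 P2=-
Op 4: best P0=NH3 P1=NH3 P2=NH1
Op 5: best P0=NH3 P1=NH3 P2=NH1
Op 6: best P0=NH3 P1=NH3 P2=NH1
Op 7: best P0=NH3 P1=NH3 P2=NH1
Op 8: best P0=NH3 P1=NH3 P2=NH1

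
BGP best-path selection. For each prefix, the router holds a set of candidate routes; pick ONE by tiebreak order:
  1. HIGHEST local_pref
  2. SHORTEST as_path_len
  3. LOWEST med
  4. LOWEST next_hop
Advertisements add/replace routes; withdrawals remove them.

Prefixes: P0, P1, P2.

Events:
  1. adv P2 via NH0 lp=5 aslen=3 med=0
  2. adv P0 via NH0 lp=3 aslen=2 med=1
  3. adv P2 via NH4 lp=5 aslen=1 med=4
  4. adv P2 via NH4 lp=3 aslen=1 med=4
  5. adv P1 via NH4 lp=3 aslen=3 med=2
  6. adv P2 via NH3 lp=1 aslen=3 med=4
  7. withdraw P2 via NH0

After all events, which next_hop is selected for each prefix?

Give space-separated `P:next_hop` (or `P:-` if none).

Op 1: best P0=- P1=- P2=NH0
Op 2: best P0=NH0 P1=- P2=NH0
Op 3: best P0=NH0 P1=- P2=NH4
Op 4: best P0=NH0 P1=- P2=NH0
Op 5: best P0=NH0 P1=NH4 P2=NH0
Op 6: best P0=NH0 P1=NH4 P2=NH0
Op 7: best P0=NH0 P1=NH4 P2=NH4

Answer: P0:NH0 P1:NH4 P2:NH4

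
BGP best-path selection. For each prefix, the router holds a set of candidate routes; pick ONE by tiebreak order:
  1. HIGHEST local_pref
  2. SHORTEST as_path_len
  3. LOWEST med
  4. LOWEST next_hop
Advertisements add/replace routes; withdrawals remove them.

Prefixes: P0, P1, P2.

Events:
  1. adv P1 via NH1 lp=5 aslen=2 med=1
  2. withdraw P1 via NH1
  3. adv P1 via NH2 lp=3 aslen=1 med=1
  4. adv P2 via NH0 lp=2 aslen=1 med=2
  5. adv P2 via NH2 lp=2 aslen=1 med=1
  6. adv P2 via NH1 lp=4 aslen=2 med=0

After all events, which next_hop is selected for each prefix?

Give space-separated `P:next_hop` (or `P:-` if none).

Answer: P0:- P1:NH2 P2:NH1

Derivation:
Op 1: best P0=- P1=NH1 P2=-
Op 2: best P0=- P1=- P2=-
Op 3: best P0=- P1=NH2 P2=-
Op 4: best P0=- P1=NH2 P2=NH0
Op 5: best P0=- P1=NH2 P2=NH2
Op 6: best P0=- P1=NH2 P2=NH1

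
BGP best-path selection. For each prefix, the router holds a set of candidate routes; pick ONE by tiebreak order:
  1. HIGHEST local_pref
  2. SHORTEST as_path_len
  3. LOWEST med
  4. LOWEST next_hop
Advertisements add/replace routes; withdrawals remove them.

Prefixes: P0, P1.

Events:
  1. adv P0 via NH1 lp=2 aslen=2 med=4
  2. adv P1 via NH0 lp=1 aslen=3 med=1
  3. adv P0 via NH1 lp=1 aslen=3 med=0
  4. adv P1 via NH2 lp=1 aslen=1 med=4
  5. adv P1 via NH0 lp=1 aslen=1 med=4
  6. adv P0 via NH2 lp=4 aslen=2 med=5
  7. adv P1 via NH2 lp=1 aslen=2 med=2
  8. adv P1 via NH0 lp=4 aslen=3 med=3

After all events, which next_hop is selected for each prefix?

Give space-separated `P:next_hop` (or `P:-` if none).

Answer: P0:NH2 P1:NH0

Derivation:
Op 1: best P0=NH1 P1=-
Op 2: best P0=NH1 P1=NH0
Op 3: best P0=NH1 P1=NH0
Op 4: best P0=NH1 P1=NH2
Op 5: best P0=NH1 P1=NH0
Op 6: best P0=NH2 P1=NH0
Op 7: best P0=NH2 P1=NH0
Op 8: best P0=NH2 P1=NH0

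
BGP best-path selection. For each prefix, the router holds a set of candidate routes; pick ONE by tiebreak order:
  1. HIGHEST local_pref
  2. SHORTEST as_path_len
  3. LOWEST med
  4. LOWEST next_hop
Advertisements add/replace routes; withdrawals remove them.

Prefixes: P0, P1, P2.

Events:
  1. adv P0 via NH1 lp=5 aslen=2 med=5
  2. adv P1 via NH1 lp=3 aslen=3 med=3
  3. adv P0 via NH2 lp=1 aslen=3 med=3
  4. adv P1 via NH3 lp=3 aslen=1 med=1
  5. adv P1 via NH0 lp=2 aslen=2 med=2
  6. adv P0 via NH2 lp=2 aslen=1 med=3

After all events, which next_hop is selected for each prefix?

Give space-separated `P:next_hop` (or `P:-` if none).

Answer: P0:NH1 P1:NH3 P2:-

Derivation:
Op 1: best P0=NH1 P1=- P2=-
Op 2: best P0=NH1 P1=NH1 P2=-
Op 3: best P0=NH1 P1=NH1 P2=-
Op 4: best P0=NH1 P1=NH3 P2=-
Op 5: best P0=NH1 P1=NH3 P2=-
Op 6: best P0=NH1 P1=NH3 P2=-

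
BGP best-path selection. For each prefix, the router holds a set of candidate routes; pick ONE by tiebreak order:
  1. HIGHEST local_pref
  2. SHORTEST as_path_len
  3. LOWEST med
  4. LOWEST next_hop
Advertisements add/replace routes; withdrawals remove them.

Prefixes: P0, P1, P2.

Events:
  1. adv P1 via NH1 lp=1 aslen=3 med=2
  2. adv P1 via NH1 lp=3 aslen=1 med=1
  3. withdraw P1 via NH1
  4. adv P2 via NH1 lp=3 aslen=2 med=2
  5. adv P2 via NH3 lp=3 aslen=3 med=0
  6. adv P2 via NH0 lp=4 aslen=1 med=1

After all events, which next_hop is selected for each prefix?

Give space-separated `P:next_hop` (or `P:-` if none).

Answer: P0:- P1:- P2:NH0

Derivation:
Op 1: best P0=- P1=NH1 P2=-
Op 2: best P0=- P1=NH1 P2=-
Op 3: best P0=- P1=- P2=-
Op 4: best P0=- P1=- P2=NH1
Op 5: best P0=- P1=- P2=NH1
Op 6: best P0=- P1=- P2=NH0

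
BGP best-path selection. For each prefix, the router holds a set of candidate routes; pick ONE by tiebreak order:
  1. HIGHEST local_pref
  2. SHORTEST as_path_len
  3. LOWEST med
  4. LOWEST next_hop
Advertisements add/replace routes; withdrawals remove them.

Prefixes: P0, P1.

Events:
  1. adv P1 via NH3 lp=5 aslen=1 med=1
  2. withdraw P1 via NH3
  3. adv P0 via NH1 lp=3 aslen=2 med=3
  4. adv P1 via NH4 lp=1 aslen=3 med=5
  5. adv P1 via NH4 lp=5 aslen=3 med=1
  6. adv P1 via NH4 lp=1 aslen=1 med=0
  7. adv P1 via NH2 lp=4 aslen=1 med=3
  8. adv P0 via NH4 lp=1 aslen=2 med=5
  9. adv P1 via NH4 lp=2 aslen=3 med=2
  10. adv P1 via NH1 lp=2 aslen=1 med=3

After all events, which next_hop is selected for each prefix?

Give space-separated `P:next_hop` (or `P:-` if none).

Answer: P0:NH1 P1:NH2

Derivation:
Op 1: best P0=- P1=NH3
Op 2: best P0=- P1=-
Op 3: best P0=NH1 P1=-
Op 4: best P0=NH1 P1=NH4
Op 5: best P0=NH1 P1=NH4
Op 6: best P0=NH1 P1=NH4
Op 7: best P0=NH1 P1=NH2
Op 8: best P0=NH1 P1=NH2
Op 9: best P0=NH1 P1=NH2
Op 10: best P0=NH1 P1=NH2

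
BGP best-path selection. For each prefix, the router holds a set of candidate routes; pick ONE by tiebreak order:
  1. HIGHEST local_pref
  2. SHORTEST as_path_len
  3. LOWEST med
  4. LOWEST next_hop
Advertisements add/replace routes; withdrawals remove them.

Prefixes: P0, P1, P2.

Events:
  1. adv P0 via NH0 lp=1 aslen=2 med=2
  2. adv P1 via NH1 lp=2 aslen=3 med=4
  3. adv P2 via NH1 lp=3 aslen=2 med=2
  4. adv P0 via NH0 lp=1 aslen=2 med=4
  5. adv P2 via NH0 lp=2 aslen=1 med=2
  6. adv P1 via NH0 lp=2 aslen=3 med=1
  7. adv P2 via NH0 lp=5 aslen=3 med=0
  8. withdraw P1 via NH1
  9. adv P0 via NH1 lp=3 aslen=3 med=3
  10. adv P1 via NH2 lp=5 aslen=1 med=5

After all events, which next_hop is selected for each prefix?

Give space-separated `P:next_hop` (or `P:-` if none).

Op 1: best P0=NH0 P1=- P2=-
Op 2: best P0=NH0 P1=NH1 P2=-
Op 3: best P0=NH0 P1=NH1 P2=NH1
Op 4: best P0=NH0 P1=NH1 P2=NH1
Op 5: best P0=NH0 P1=NH1 P2=NH1
Op 6: best P0=NH0 P1=NH0 P2=NH1
Op 7: best P0=NH0 P1=NH0 P2=NH0
Op 8: best P0=NH0 P1=NH0 P2=NH0
Op 9: best P0=NH1 P1=NH0 P2=NH0
Op 10: best P0=NH1 P1=NH2 P2=NH0

Answer: P0:NH1 P1:NH2 P2:NH0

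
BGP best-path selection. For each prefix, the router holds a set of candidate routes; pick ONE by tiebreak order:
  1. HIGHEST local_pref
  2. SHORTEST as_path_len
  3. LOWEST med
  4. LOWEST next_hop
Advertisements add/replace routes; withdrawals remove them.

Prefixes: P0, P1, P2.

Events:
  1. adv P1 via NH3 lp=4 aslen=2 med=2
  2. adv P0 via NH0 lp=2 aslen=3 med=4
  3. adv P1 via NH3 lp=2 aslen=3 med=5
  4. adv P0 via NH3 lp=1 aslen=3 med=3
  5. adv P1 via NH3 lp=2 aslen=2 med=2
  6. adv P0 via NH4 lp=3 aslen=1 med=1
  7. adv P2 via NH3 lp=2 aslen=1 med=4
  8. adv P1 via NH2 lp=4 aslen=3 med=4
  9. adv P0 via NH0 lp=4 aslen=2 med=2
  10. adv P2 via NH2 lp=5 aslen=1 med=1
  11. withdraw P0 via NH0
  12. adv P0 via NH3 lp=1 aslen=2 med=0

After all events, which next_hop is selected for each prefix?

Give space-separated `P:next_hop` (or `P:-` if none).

Op 1: best P0=- P1=NH3 P2=-
Op 2: best P0=NH0 P1=NH3 P2=-
Op 3: best P0=NH0 P1=NH3 P2=-
Op 4: best P0=NH0 P1=NH3 P2=-
Op 5: best P0=NH0 P1=NH3 P2=-
Op 6: best P0=NH4 P1=NH3 P2=-
Op 7: best P0=NH4 P1=NH3 P2=NH3
Op 8: best P0=NH4 P1=NH2 P2=NH3
Op 9: best P0=NH0 P1=NH2 P2=NH3
Op 10: best P0=NH0 P1=NH2 P2=NH2
Op 11: best P0=NH4 P1=NH2 P2=NH2
Op 12: best P0=NH4 P1=NH2 P2=NH2

Answer: P0:NH4 P1:NH2 P2:NH2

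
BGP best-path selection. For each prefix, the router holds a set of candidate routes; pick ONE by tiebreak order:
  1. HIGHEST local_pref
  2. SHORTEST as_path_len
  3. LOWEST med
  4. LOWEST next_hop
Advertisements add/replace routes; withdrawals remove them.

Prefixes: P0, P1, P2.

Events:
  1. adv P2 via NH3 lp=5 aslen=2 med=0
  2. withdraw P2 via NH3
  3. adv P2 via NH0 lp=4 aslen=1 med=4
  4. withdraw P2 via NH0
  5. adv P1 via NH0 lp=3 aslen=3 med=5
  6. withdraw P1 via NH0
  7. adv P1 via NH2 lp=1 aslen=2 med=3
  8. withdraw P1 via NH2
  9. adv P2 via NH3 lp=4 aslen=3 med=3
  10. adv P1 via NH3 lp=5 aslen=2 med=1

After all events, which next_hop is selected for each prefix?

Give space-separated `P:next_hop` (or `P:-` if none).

Op 1: best P0=- P1=- P2=NH3
Op 2: best P0=- P1=- P2=-
Op 3: best P0=- P1=- P2=NH0
Op 4: best P0=- P1=- P2=-
Op 5: best P0=- P1=NH0 P2=-
Op 6: best P0=- P1=- P2=-
Op 7: best P0=- P1=NH2 P2=-
Op 8: best P0=- P1=- P2=-
Op 9: best P0=- P1=- P2=NH3
Op 10: best P0=- P1=NH3 P2=NH3

Answer: P0:- P1:NH3 P2:NH3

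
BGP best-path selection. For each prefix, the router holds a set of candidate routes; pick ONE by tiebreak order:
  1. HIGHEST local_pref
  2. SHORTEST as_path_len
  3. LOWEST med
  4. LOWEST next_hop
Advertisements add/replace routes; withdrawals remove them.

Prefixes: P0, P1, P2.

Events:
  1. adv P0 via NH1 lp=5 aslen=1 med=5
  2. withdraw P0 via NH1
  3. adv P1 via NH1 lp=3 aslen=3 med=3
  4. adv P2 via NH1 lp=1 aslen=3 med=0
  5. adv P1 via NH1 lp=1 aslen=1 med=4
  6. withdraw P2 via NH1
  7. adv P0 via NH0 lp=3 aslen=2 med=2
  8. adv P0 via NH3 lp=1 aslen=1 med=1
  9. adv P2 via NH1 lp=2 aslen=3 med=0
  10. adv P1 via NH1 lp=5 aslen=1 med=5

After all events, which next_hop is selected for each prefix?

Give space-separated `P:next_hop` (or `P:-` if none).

Op 1: best P0=NH1 P1=- P2=-
Op 2: best P0=- P1=- P2=-
Op 3: best P0=- P1=NH1 P2=-
Op 4: best P0=- P1=NH1 P2=NH1
Op 5: best P0=- P1=NH1 P2=NH1
Op 6: best P0=- P1=NH1 P2=-
Op 7: best P0=NH0 P1=NH1 P2=-
Op 8: best P0=NH0 P1=NH1 P2=-
Op 9: best P0=NH0 P1=NH1 P2=NH1
Op 10: best P0=NH0 P1=NH1 P2=NH1

Answer: P0:NH0 P1:NH1 P2:NH1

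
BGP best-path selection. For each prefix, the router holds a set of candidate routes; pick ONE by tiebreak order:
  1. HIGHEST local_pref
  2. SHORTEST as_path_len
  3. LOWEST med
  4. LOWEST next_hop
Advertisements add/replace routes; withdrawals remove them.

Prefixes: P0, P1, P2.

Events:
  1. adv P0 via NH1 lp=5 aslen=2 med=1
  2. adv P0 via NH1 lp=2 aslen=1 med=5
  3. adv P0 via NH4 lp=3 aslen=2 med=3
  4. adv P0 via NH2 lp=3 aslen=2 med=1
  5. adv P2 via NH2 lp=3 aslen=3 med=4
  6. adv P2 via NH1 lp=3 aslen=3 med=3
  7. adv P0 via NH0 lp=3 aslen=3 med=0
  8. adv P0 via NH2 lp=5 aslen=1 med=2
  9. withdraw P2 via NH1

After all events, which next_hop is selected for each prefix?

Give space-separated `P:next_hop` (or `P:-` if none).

Answer: P0:NH2 P1:- P2:NH2

Derivation:
Op 1: best P0=NH1 P1=- P2=-
Op 2: best P0=NH1 P1=- P2=-
Op 3: best P0=NH4 P1=- P2=-
Op 4: best P0=NH2 P1=- P2=-
Op 5: best P0=NH2 P1=- P2=NH2
Op 6: best P0=NH2 P1=- P2=NH1
Op 7: best P0=NH2 P1=- P2=NH1
Op 8: best P0=NH2 P1=- P2=NH1
Op 9: best P0=NH2 P1=- P2=NH2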